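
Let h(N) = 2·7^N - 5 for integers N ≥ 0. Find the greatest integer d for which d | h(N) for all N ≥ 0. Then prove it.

d = 3

Computing the first values: h(0) = -3 and h(1) = 9; gcd(-3, 9) = 3, so d ≤ 3.
We prove 3 | 2·7^N - 5 for all N ≥ 0 by induction on N.
Base case (N = 0): h(0) = -3 = 3·(-1), so 3 | h(0).
Suppose the result is true for N = r, i.e. 3 | h(r). Then
h(r+1) = 2·7^(r+1) - 5 = 7·(2·7^r - 5) + 30 = 7·h(r) + 30. The first term is divisible by 3 by the inductive hypothesis, and 30 is divisible by 3. Hence 3 | h(r+1).
This completes the induction.
Therefore the largest such d is 3.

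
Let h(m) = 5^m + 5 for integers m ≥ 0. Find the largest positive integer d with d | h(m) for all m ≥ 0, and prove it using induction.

Computing the first values: h(0) = 6 and h(1) = 10; gcd(6, 10) = 2, so d ≤ 2.
We prove 2 | 5^m + 5 for all m ≥ 0 by induction on m.
Base step (m = 0): h(0) = 6 = 2·(3), so 2 | h(0).
Inductive step: suppose the statement holds for some k ≥ 0, i.e. 2 | h(k). Then
h(k+1) = 5^(k+1) + 5 = 5·(5^k + 5) - 20 = 5·h(k) - 20. The first term is divisible by 2 by the inductive hypothesis, and -20 is divisible by 2. Hence 2 | h(k+1).
By induction, the statement is established for all m ≥ 0.
Therefore the largest such d is 2.

d = 2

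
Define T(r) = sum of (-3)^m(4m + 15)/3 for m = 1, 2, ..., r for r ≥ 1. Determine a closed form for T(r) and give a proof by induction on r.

We claim T(r) = (-3)^r(r + 4) - 4 for all r ≥ 1.
For the base case r = 1: T(1) = -19, and the closed form gives -19. They agree.
Suppose the result is true for r = m, so T(m) = (-3)^m(m + 4) - 4.
Then T(m+1) = T(m) + ((-3)^m(-4m - 19)) = ((-3)^m(m + 4) - 4) + ((-3)^m(-4m - 19)).
Simplifying, T(m+1) = -3(-3)^m·m - 15(-3)^m - 4 = (-3)^(m+1)((m+1) + 4) - 4,
which is the closed form with r = m+1.
By induction, the statement is established for all r ≥ 1.

T(r) = (-3)^r(r + 4) - 4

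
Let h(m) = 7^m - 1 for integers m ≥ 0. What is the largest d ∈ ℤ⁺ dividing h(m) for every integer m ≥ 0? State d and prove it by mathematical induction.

d = 6

Computing the first values: h(0) = 0 and h(1) = 6; gcd(0, 6) = 6, so d ≤ 6.
We prove 6 | 7^m - 1 for all m ≥ 0 by induction on m.
For the base case m = 0: h(0) = 0 = 6·(0), so 6 | h(0).
Suppose the result is true for m = i, i.e. 6 | h(i). Then
h(i+1) = 7^(i+1) - 1 = 7·(7^i - 1) + 6 = 7·h(i) + 6. The first term is divisible by 6 by the inductive hypothesis, and 6 is divisible by 6. Hence 6 | h(i+1).
By the principle of mathematical induction, the result holds for all m ≥ 0.
Therefore the largest such d is 6.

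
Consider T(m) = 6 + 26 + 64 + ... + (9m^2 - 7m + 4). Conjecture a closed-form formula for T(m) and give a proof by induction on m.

We claim T(m) = m(3m^2 + m + 2) for all m ≥ 1.
Base case (m = 1): T(1) = 6, and the closed form gives 6. They agree.
Inductive step: assume the claim holds for m = p, so T(p) = p(3p^2 + p + 2).
Then T(p+1) = T(p) + (9p^2 + 11p + 6) = (p(3p^2 + p + 2)) + (9p^2 + 11p + 6).
Simplifying, T(p+1) = (p + 1)(3p^2 + 7p + 6) = (p+1)(3(p+1)^2 + (p+1) + 2),
which is the closed form with m = p+1.
By the principle of mathematical induction, the result holds for all m ≥ 1.

T(m) = m(3m^2 + m + 2)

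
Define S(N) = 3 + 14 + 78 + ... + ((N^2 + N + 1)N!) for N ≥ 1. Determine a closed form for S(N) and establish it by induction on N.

We claim S(N) = (N + 1)(N + 1)! - 1 for all N ≥ 1.
Base case (N = 1): S(1) = 3, and the closed form gives 3. They agree.
Suppose the result is true for N = i, so S(i) = (i + 1)(i + 1)! - 1.
Then S(i+1) = S(i) + ((i^2 + 3i + 3)(i + 1)!) = ((i + 1)(i + 1)! - 1) + ((i^2 + 3i + 3)(i + 1)!).
Simplifying, S(i+1) = ((i+1) + 1)((i+1) + 1)! - 1,
which is the closed form with N = i+1.
By the principle of mathematical induction, the result holds for all N ≥ 1.

S(N) = (N + 1)(N + 1)! - 1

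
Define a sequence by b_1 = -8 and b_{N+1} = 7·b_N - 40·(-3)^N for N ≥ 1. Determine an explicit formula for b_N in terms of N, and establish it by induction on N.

Computing the first terms: b_1 = -8, b_2 = 64, b_3 = 88. This suggests b_N = 4(-3)^N + 4·7^(N - 1).
Base case (N = 1): the formula gives -8 = -8 = b_1.
For the inductive step, assume it holds for an arbitrary r ≥ 1, so b_r = 4(-3)^r + 4·7^(r - 1).
Then b_{r+1} = 7·b_r - 40·(-3)^r = 7·(4(-3)^r + 4·7^(r - 1)) - 40·(-3)^r = 4(-3)^(r + 1) + 4·7^r = 4(-3)^(r+1) + 4·7^((r+1) - 1),
which is the claimed formula at N = r+1.
This completes the induction.

b_N = 4(-3)^N + 4·7^(N - 1)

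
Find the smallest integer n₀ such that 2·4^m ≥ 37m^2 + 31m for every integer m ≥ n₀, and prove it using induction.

At m = 4: 512 < 716, so the inequality fails and n₀ ≥ 5. We prove 2·4^m ≥ 37m^2 + 31m for all m ≥ 5.
When m = 5: 2·4^m = 2048 and 37m^2 + 31m = 1080, so 2048 ≥ 1080.
Inductive step: suppose the statement holds for some j ≥ 5, so 2·4^j ≥ 37j^2 + 31j.
Then 2·4^(j + 1) = 4·(2·4^j) ≥ 4·(37j^2 + 31j).
Also, for j ≥ 5 we have 4·(37j^2 + 31j) ≥ 37(j+1)^2 + 31(j+1), since 4·(37j^2 + 31j) − (37(j+1)^2 + 31(j+1)) = 111j^2 + 19j - 68, which is nonnegative for all j ≥ 5.
Combining, 2·4^(j + 1) ≥ 37(j+1)^2 + 31(j+1).
Hence, by induction on m, the claim holds for every m ≥ 5.
Hence the smallest such n₀ is 5.

n₀ = 5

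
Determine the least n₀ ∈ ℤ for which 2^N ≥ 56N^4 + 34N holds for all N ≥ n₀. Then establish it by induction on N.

n₀ = 25

At N = 24: 16777216 < 18580272, so the inequality fails and n₀ ≥ 25. We prove 2^N ≥ 56N^4 + 34N for all N ≥ 25.
Base case (N = 25): 2^N = 33554432 and 56N^4 + 34N = 21875850, so 33554432 ≥ 21875850.
Inductive step: suppose the statement holds for some r ≥ 25, so 2^r ≥ 56r^4 + 34r.
Then 2^(r + 1) = 2·(2^r) ≥ 2·(56r^4 + 34r).
Also, for r ≥ 25 we have 2·(56r^4 + 34r) ≥ 56(r+1)^4 + 34(r+1), since 2·(56r^4 + 34r) − (56(r+1)^4 + 34(r+1)) = 56r^4 - 224r^3 - 336r^2 - 190r - 90, which is nonnegative for all r ≥ 25.
Combining, 2^(r + 1) ≥ 56(r+1)^4 + 34(r+1).
This completes the induction.
Hence the smallest such n₀ is 25.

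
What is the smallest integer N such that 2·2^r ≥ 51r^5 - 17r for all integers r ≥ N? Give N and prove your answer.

N = 29

At r = 28: 536870912 < 877728292, so the inequality fails and N ≥ 29. We prove 2·2^r ≥ 51r^5 - 17r for all r ≥ 29.
For the base case r = 29: 2·2^r = 1073741824 and 51r^5 - 17r = 1046068106, so 1073741824 ≥ 1046068106.
Inductive step: assume the claim holds for r = k, so 2·2^k ≥ 51k^5 - 17k.
Then 2·2^(k + 1) = 2·(2·2^k) ≥ 2·(51k^5 - 17k).
Also, for k ≥ 29 we have 2·(51k^5 - 17k) ≥ 51(k+1)^5 - 17(k+1), since 2·(51k^5 - 17k) − (51(k+1)^5 - 17(k+1)) = 51k^5 - 255k^4 - 510k^3 - 510k^2 - 272k - 34, which is nonnegative for all k ≥ 29.
Combining, 2·2^(k + 1) ≥ 51(k+1)^5 - 17(k+1).
This completes the induction.
Hence the smallest such N is 29.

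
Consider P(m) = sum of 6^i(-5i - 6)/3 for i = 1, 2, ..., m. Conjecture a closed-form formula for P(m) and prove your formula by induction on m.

We claim P(m) = -2·6^m(m + 1) + 2 for all m ≥ 1.
Base step (m = 1): P(1) = -22, and the closed form gives -22. They agree.
Suppose the result is true for m = i, so P(i) = -2·6^i(i + 1) + 2.
Then P(i+1) = P(i) + (6^i(-10i - 22)) = (-2·6^i(i + 1) + 2) + (6^i(-10i - 22)).
Simplifying, P(i+1) = -12·6^i·i - 24·6^i + 2 = -2·6^(i+1)((i+1) + 1) + 2,
which is the closed form with m = i+1.
This completes the induction.

P(m) = -2·6^m(m + 1) + 2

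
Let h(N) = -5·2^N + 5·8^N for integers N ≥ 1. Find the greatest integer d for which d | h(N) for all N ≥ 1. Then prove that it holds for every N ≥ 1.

d = 30

Computing the first values: h(1) = 30 and h(2) = 300; gcd(30, 300) = 30, so d ≤ 30.
We prove 30 | -5·2^N + 5·8^N for all N ≥ 1 by induction on N.
Base step (N = 1): h(1) = 30 = 30·(1), so 30 | h(1).
For the inductive step, assume it holds for an arbitrary i ≥ 1, i.e. 30 | h(i). Then
h(i+1) − 8·h(i) = (-5·2^(i+1) + 5·8^(i+1)) − 8·(-5·2^i + 5·8^i) = (-5)·2^i·(2 − 8) = (30)·2^i. Since 30 | h(i) by the inductive hypothesis, 30 | 8·h(i); and 30 | 30 since 30 = 30·1. Therefore 30 | h(i+1).
By the principle of mathematical induction, the result holds for all N ≥ 1.
Therefore the largest such d is 30.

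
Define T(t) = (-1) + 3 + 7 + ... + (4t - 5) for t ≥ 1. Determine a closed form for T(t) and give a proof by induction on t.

T(t) = t(2t - 3)

We claim T(t) = t(2t - 3) for all t ≥ 1.
For the base case t = 1: T(1) = -1, and the closed form gives -1. They agree.
Inductive step: assume the claim holds for t = j, so T(j) = j(2j - 3).
Then T(j+1) = T(j) + (4j - 1) = (j(2j - 3)) + (4j - 1).
Simplifying, T(j+1) = (j + 1)(2j - 1) = (j+1)(2(j+1) - 3),
which is the closed form with t = j+1.
By induction, the statement is established for all t ≥ 1.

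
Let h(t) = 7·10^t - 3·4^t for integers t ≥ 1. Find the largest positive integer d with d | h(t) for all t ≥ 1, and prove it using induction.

Computing the first values: h(1) = 58 and h(2) = 652; gcd(58, 652) = 2, so d ≤ 2.
We prove 2 | 7·10^t - 3·4^t for all t ≥ 1 by induction on t.
Base case (t = 1): h(1) = 58 = 2·(29), so 2 | h(1).
For the inductive step, assume it holds for an arbitrary p ≥ 1, i.e. 2 | h(p). Then
h(p+1) − 10·h(p) = (7·10^(p+1) - 3·4^(p+1)) − 10·(7·10^p - 3·4^p) = (-3)·4^p·(4 − 10) = (18)·4^p. Since 2 | h(p) by the inductive hypothesis, 2 | 10·h(p); and 2 | 18 since 18 = 2·9. Therefore 2 | h(p+1).
Hence, by induction on t, the claim holds for every t ≥ 1.
Therefore the largest such d is 2.

d = 2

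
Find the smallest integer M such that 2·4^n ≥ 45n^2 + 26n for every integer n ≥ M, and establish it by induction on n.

At n = 4: 512 < 824, so the inequality fails and M ≥ 5. We prove 2·4^n ≥ 45n^2 + 26n for all n ≥ 5.
Base step (n = 5): 2·4^n = 2048 and 45n^2 + 26n = 1255, so 2048 ≥ 1255.
Suppose the result is true for n = r, so 2·4^r ≥ 45r^2 + 26r.
Then 2·4^(r + 1) = 4·(2·4^r) ≥ 4·(45r^2 + 26r).
Also, for r ≥ 5 we have 4·(45r^2 + 26r) ≥ 45(r+1)^2 + 26(r+1), since 4·(45r^2 + 26r) − (45(r+1)^2 + 26(r+1)) = 135r^2 - 12r - 71, which is nonnegative for all r ≥ 5.
Combining, 2·4^(r + 1) ≥ 45(r+1)^2 + 26(r+1).
By the principle of mathematical induction, the result holds for all n ≥ 5.
Hence the smallest such M is 5.

M = 5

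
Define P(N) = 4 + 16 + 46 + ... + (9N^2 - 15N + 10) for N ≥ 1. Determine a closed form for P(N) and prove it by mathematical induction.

P(N) = N(3N^2 - 3N + 4)

We claim P(N) = N(3N^2 - 3N + 4) for all N ≥ 1.
Base case (N = 1): P(1) = 4, and the closed form gives 4. They agree.
Inductive step: assume the claim holds for N = j, so P(j) = j(3j^2 - 3j + 4).
Then P(j+1) = P(j) + (9j^2 + 3j + 4) = (j(3j^2 - 3j + 4)) + (9j^2 + 3j + 4).
Simplifying, P(j+1) = (j + 1)(3j^2 + 3j + 4) = (j+1)(3(j+1)^2 - 3(j+1) + 4),
which is the closed form with N = j+1.
By induction, the statement is established for all N ≥ 1.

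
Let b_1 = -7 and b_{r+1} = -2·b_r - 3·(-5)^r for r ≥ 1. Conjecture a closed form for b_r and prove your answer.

Computing the first terms: b_1 = -7, b_2 = 29, b_3 = -133. This suggests b_r = (-2)^r + (-5)^r.
Base step (r = 1): the formula gives -7 = -7 = b_1.
For the inductive step, assume it holds for an arbitrary k ≥ 1, so b_k = (-2)^k + (-5)^k.
Then b_{k+1} = -2·b_k - 3·(-5)^k = -2·((-2)^k + (-5)^k) - 3·(-5)^k = (-2)^(k + 1) + (-5)^(k + 1),
which is the claimed formula at r = k+1.
By induction, the statement is established for all r ≥ 1.

b_r = (-2)^r + (-5)^r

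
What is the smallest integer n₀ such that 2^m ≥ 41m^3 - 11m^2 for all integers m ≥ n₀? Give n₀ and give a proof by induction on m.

At m = 17: 131072 < 198254, so the inequality fails and n₀ ≥ 18. We prove 2^m ≥ 41m^3 - 11m^2 for all m ≥ 18.
When m = 18: 2^m = 262144 and 41m^3 - 11m^2 = 235548, so 262144 ≥ 235548.
For the inductive step, assume it holds for an arbitrary k ≥ 18, so 2^k ≥ 41k^3 - 11k^2.
Then 2^(k + 1) = 2·(2^k) ≥ 2·(41k^3 - 11k^2).
Also, for k ≥ 18 we have 2·(41k^3 - 11k^2) ≥ 41(k+1)^3 - 11(k+1)^2, since 2·(41k^3 - 11k^2) − (41(k+1)^3 - 11(k+1)^2) = 41k^3 - 134k^2 - 101k - 30, which is nonnegative for all k ≥ 18.
Combining, 2^(k + 1) ≥ 41(k+1)^3 - 11(k+1)^2.
By induction, the statement is established for all m ≥ 18.
Hence the smallest such n₀ is 18.

n₀ = 18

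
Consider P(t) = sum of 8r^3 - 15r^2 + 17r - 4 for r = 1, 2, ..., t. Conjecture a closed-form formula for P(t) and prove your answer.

We claim P(t) = t(2t + 1)(t^2 - t + 2) for all t ≥ 1.
When t = 1: P(1) = 6, and the closed form gives 6. They agree.
For the inductive step, assume it holds for an arbitrary r ≥ 1, so P(r) = r(2r^3 - r^2 + 3r + 2).
Then P(r+1) = P(r) + (8r^3 + 9r^2 + 11r + 6) = (r(2r^3 - r^2 + 3r + 2)) + (8r^3 + 9r^2 + 11r + 6).
Simplifying, P(r+1) = (r + 1)(2r + 3)(r^2 + r + 2) = (r+1)(2(r+1) + 1)((r+1)^2 - (r+1) + 2),
which is the closed form with t = r+1.
This completes the induction.

P(t) = t(2t + 1)(t^2 - t + 2)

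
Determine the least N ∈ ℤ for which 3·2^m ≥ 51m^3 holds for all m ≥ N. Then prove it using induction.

At m = 16: 196608 < 208896, so the inequality fails and N ≥ 17. We prove 3·2^m ≥ 51m^3 for all m ≥ 17.
Base case (m = 17): 3·2^m = 393216 and 51m^3 = 250563, so 393216 ≥ 250563.
Suppose the result is true for m = r, so 3·2^r ≥ 51r^3.
Then 3·2^(r + 1) = 2·(3·2^r) ≥ 2·(51r^3).
Also, for r ≥ 17 we have 2·(51r^3) ≥ 51(r+1)^3, since 2 ≥ (1 + 1/r)^3 for all r ≥ 17.
Combining, 3·2^(r + 1) ≥ 51(r+1)^3.
This completes the induction.
Hence the smallest such N is 17.

N = 17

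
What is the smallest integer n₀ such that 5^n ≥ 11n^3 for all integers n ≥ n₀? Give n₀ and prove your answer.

At n = 4: 625 < 704, so the inequality fails and n₀ ≥ 5. We prove 5^n ≥ 11n^3 for all n ≥ 5.
Base case (n = 5): 5^n = 3125 and 11n^3 = 1375, so 3125 ≥ 1375.
Inductive step: assume the claim holds for n = i, so 5^i ≥ 11i^3.
Then 5^(i + 1) = 5·(5^i) ≥ 5·(11i^3).
Also, for i ≥ 5 we have 5·(11i^3) ≥ 11(i+1)^3, since 5 ≥ (1 + 1/i)^3 for all i ≥ 5.
Combining, 5^(i + 1) ≥ 11(i+1)^3.
Hence, by induction on n, the claim holds for every n ≥ 5.
Hence the smallest such n₀ is 5.

n₀ = 5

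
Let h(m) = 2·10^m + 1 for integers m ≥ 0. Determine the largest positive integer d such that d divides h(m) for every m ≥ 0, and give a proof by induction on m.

Computing the first values: h(0) = 3 and h(1) = 21; gcd(3, 21) = 3, so d ≤ 3.
We prove 3 | 2·10^m + 1 for all m ≥ 0 by induction on m.
Base case (m = 0): h(0) = 3 = 3·(1), so 3 | h(0).
For the inductive step, assume it holds for an arbitrary p ≥ 0, i.e. 3 | h(p). Then
h(p+1) = 2·10^(p+1) + 1 = 10·(2·10^p + 1) - 9 = 10·h(p) - 9. The first term is divisible by 3 by the inductive hypothesis, and -9 is divisible by 3. Hence 3 | h(p+1).
By the principle of mathematical induction, the result holds for all m ≥ 0.
Therefore the largest such d is 3.

d = 3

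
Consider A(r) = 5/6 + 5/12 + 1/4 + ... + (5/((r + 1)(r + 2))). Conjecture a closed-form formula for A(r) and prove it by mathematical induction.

We claim A(r) = 5r/(2(r + 2)) for all r ≥ 1.
When r = 1: A(1) = 5/6, and the closed form gives 5/6. They agree.
Inductive step: suppose the statement holds for some i ≥ 1, so A(i) = 5i/(2(i + 2)).
Then A(i+1) = A(i) + (5/((i + 2)(i + 3))) = (5i/(2(i + 2))) + (5/((i + 2)(i + 3))).
Simplifying, A(i+1) = 5(i + 1)/(2(i + 3)) = 5(i+1)/(2((i+1) + 2)),
which is the closed form with r = i+1.
By the principle of mathematical induction, the result holds for all r ≥ 1.

A(r) = 5r/(2(r + 2))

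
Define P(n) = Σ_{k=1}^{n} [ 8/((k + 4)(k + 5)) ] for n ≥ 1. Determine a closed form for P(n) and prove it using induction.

P(n) = 8n/(5(n + 5))

We claim P(n) = 8n/(5(n + 5)) for all n ≥ 1.
When n = 1: P(1) = 4/15, and the closed form gives 4/15. They agree.
Suppose the result is true for n = k, so P(k) = 8k/(5(k + 5)).
Then P(k+1) = P(k) + (8/((k + 5)(k + 6))) = (8k/(5(k + 5))) + (8/((k + 5)(k + 6))).
Simplifying, P(k+1) = 8(k + 1)/(5(k + 6)) = 8(k+1)/(5((k+1) + 5)),
which is the closed form with n = k+1.
Hence, by induction on n, the claim holds for every n ≥ 1.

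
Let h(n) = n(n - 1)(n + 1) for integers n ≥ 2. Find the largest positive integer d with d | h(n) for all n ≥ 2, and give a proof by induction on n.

Computing the first values: h(2) = 6 and h(3) = 24; gcd(6, 24) = 6, so d ≤ 6.
We prove 6 | n(n - 1)(n + 1) for all n ≥ 2 by induction on n.
Base case (n = 2): h(2) = 6 = 6·(1), so 6 | h(2).
Inductive step: assume the claim holds for n = m, i.e. 6 | h(m). Then
h(m+1) − h(m) = m·(m+1)·(m+2) − (m-1)·m·(m+1) = m·(m+1)·[(m+2) − (m-1)] = 3·m·(m+1). The product of 2 consecutive integers is divisible by (2)! = 2, so h(m+1) − h(m) is divisible by 3·2 = 6. By the inductive hypothesis 6 | h(m), hence 6 | h(m+1).
By induction, the statement is established for all n ≥ 2.
Therefore the largest such d is 6.

d = 6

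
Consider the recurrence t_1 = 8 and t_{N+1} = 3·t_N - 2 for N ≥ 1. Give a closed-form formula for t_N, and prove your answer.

t_N = 7·3^(N - 1) + 1

Computing the first terms: t_1 = 8, t_2 = 22, t_3 = 64. This suggests t_N = 7·3^(N - 1) + 1.
When N = 1: the formula gives 8 = 8 = t_1.
Suppose the result is true for N = k, so t_k = 7·3^(k - 1) + 1.
Then t_{k+1} = 3·t_k - 2 = 3·(7·3^(k - 1) + 1) - 2 = 7·3^k + 1 = 7·3^((k+1) - 1) + 1,
which is the claimed formula at N = k+1.
Hence, by induction on N, the claim holds for every N ≥ 1.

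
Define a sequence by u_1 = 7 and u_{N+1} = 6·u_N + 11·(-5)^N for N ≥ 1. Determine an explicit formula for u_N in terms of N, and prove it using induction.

Computing the first terms: u_1 = 7, u_2 = -13, u_3 = 197. This suggests u_N = -(-5)^N + 2·6^(N - 1).
Base step (N = 1): the formula gives 7 = 7 = u_1.
Inductive step: suppose the statement holds for some p ≥ 1, so u_p = -(-5)^p + 2·6^(p - 1).
Then u_{p+1} = 6·u_p + 11·(-5)^p = 6·(-(-5)^p + 2·6^(p - 1)) + 11·(-5)^p = -(-5)^(p + 1) + 2·6^p = -(-5)^(p+1) + 2·6^((p+1) - 1),
which is the claimed formula at N = p+1.
By induction, the statement is established for all N ≥ 1.

u_N = -(-5)^N + 2·6^(N - 1)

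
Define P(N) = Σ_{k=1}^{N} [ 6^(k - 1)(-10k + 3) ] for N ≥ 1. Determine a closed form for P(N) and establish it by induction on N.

We claim P(N) = 6^N(-2N + 1) - 1 for all N ≥ 1.
For the base case N = 1: P(1) = -7, and the closed form gives -7. They agree.
Inductive step: assume the claim holds for N = k, so P(k) = 6^k(-2k + 1) - 1.
Then P(k+1) = P(k) + (6^k(-10k - 7)) = (6^k(-2k + 1) - 1) + (6^k(-10k - 7)).
Simplifying, P(k+1) = -12·6^k·k - 6·6^k - 1 = 6^(k+1)(-2(k+1) + 1) - 1,
which is the closed form with N = k+1.
By the principle of mathematical induction, the result holds for all N ≥ 1.

P(N) = 6^N(-2N + 1) - 1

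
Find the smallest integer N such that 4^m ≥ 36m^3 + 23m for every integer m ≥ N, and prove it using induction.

N = 7

At m = 6: 4096 < 7914, so the inequality fails and N ≥ 7. We prove 4^m ≥ 36m^3 + 23m for all m ≥ 7.
Base step (m = 7): 4^m = 16384 and 36m^3 + 23m = 12509, so 16384 ≥ 12509.
Inductive step: assume the claim holds for m = p, so 4^p ≥ 36p^3 + 23p.
Then 4^(p + 1) = 4·(4^p) ≥ 4·(36p^3 + 23p).
Also, for p ≥ 7 we have 4·(36p^3 + 23p) ≥ 36(p+1)^3 + 23(p+1), since 4·(36p^3 + 23p) − (36(p+1)^3 + 23(p+1)) = 108p^3 - 108p^2 - 39p - 59, which is nonnegative for all p ≥ 7.
Combining, 4^(p + 1) ≥ 36(p+1)^3 + 23(p+1).
By induction, the statement is established for all m ≥ 7.
Hence the smallest such N is 7.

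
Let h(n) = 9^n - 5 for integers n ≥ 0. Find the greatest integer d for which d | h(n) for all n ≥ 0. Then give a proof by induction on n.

d = 4

Computing the first values: h(0) = -4 and h(1) = 4; gcd(-4, 4) = 4, so d ≤ 4.
We prove 4 | 9^n - 5 for all n ≥ 0 by induction on n.
When n = 0: h(0) = -4 = 4·(-1), so 4 | h(0).
Inductive step: suppose the statement holds for some r ≥ 0, i.e. 4 | h(r). Then
h(r+1) = 9^(r+1) - 5 = 9·(9^r - 5) + 40 = 9·h(r) + 40. The first term is divisible by 4 by the inductive hypothesis, and 40 is divisible by 4. Hence 4 | h(r+1).
This completes the induction.
Therefore the largest such d is 4.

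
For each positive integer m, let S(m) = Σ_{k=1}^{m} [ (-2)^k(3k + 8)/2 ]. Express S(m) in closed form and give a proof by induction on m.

We claim S(m) = (-2)^m(m + 3) - 3 for all m ≥ 1.
When m = 1: S(1) = -11, and the closed form gives -11. They agree.
Inductive step: suppose the statement holds for some k ≥ 1, so S(k) = (-2)^k(k + 3) - 3.
Then S(k+1) = S(k) + ((-2)^k(-3k - 11)) = ((-2)^k(k + 3) - 3) + ((-2)^k(-3k - 11)).
Simplifying, S(k+1) = -2(-2)^k·k - 8(-2)^k - 3 = (-2)^(k+1)((k+1) + 3) - 3,
which is the closed form with m = k+1.
By the principle of mathematical induction, the result holds for all m ≥ 1.

S(m) = (-2)^m(m + 3) - 3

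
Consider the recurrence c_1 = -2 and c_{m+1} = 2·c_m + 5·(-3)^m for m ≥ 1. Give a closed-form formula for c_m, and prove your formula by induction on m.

c_m = -(-3)^m - 5·2^(m - 1)

Computing the first terms: c_1 = -2, c_2 = -19, c_3 = 7. This suggests c_m = -(-3)^m - 5·2^(m - 1).
When m = 1: the formula gives -2 = -2 = c_1.
Inductive step: assume the claim holds for m = p, so c_p = -(-3)^p - 5·2^(p - 1).
Then c_{p+1} = 2·c_p + 5·(-3)^p = 2·(-(-3)^p - 5·2^(p - 1)) + 5·(-3)^p = -(-3)^(p + 1) - 5·2^p = -(-3)^(p+1) - 5·2^((p+1) - 1),
which is the claimed formula at m = p+1.
By the principle of mathematical induction, the result holds for all m ≥ 1.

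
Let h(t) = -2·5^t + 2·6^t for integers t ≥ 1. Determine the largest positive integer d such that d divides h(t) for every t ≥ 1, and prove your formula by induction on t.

d = 2

Computing the first values: h(1) = 2 and h(2) = 22; gcd(2, 22) = 2, so d ≤ 2.
We prove 2 | -2·5^t + 2·6^t for all t ≥ 1 by induction on t.
For the base case t = 1: h(1) = 2 = 2·(1), so 2 | h(1).
Suppose the result is true for t = i, i.e. 2 | h(i). Then
h(i+1) − 6·h(i) = (-2·5^(i+1) + 2·6^(i+1)) − 6·(-2·5^i + 2·6^i) = (-2)·5^i·(5 − 6) = (2)·5^i. Since 2 | h(i) by the inductive hypothesis, 2 | 6·h(i); and 2 | 2 since 2 = 2·1. Therefore 2 | h(i+1).
By induction, the statement is established for all t ≥ 1.
Therefore the largest such d is 2.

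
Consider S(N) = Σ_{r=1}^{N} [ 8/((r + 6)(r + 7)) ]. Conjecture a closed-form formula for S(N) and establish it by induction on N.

S(N) = 8N/(7(N + 7))

We claim S(N) = 8N/(7(N + 7)) for all N ≥ 1.
Base step (N = 1): S(1) = 1/7, and the closed form gives 1/7. They agree.
For the inductive step, assume it holds for an arbitrary r ≥ 1, so S(r) = 8r/(7(r + 7)).
Then S(r+1) = S(r) + (8/((r + 7)(r + 8))) = (8r/(7(r + 7))) + (8/((r + 7)(r + 8))).
Simplifying, S(r+1) = 8(r + 1)/(7(r + 8)) = 8(r+1)/(7((r+1) + 7)),
which is the closed form with N = r+1.
By induction, the statement is established for all N ≥ 1.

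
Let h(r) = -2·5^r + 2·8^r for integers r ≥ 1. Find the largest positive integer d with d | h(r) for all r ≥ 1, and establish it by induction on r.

Computing the first values: h(1) = 6 and h(2) = 78; gcd(6, 78) = 6, so d ≤ 6.
We prove 6 | -2·5^r + 2·8^r for all r ≥ 1 by induction on r.
When r = 1: h(1) = 6 = 6·(1), so 6 | h(1).
Inductive step: assume the claim holds for r = p, i.e. 6 | h(p). Then
h(p+1) − 8·h(p) = (-2·5^(p+1) + 2·8^(p+1)) − 8·(-2·5^p + 2·8^p) = (-2)·5^p·(5 − 8) = (6)·5^p. Since 6 | h(p) by the inductive hypothesis, 6 | 8·h(p); and 6 | 6 since 6 = 6·1. Therefore 6 | h(p+1).
By induction, the statement is established for all r ≥ 1.
Therefore the largest such d is 6.

d = 6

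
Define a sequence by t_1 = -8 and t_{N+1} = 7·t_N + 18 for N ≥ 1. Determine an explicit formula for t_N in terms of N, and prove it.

t_N = -5·7^(N - 1) - 3

Computing the first terms: t_1 = -8, t_2 = -38, t_3 = -248. This suggests t_N = -5·7^(N - 1) - 3.
Base step (N = 1): the formula gives -8 = -8 = t_1.
Inductive step: suppose the statement holds for some j ≥ 1, so t_j = -5·7^(j - 1) - 3.
Then t_{j+1} = 7·t_j + 18 = 7·(-5·7^(j - 1) - 3) + 18 = -5·7^j - 3 = -5·7^((j+1) - 1) - 3,
which is the claimed formula at N = j+1.
Hence, by induction on N, the claim holds for every N ≥ 1.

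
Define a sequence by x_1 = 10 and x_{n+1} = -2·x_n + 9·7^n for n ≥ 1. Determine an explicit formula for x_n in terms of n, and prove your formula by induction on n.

Computing the first terms: x_1 = 10, x_2 = 43, x_3 = 355. This suggests x_n = 3(-2)^(n - 1) + 7^n.
Base step (n = 1): the formula gives 10 = 10 = x_1.
Inductive step: assume the claim holds for n = j, so x_j = 3(-2)^(j - 1) + 7^j.
Then x_{j+1} = -2·x_j + 9·7^j = -2·(3(-2)^(j - 1) + 7^j) + 9·7^j = 3(-2)^j + 7^(j + 1) = 3(-2)^((j+1) - 1) + 7^(j+1),
which is the claimed formula at n = j+1.
By the principle of mathematical induction, the result holds for all n ≥ 1.

x_n = 3(-2)^(n - 1) + 7^n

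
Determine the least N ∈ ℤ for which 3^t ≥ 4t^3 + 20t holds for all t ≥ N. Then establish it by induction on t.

N = 7

At t = 6: 729 < 984, so the inequality fails and N ≥ 7. We prove 3^t ≥ 4t^3 + 20t for all t ≥ 7.
Base step (t = 7): 3^t = 2187 and 4t^3 + 20t = 1512, so 2187 ≥ 1512.
Inductive step: assume the claim holds for t = r, so 3^r ≥ 4r^3 + 20r.
Then 3^(r + 1) = 3·(3^r) ≥ 3·(4r^3 + 20r).
Also, for r ≥ 7 we have 3·(4r^3 + 20r) ≥ 4(r+1)^3 + 20(r+1), since 3·(4r^3 + 20r) − (4(r+1)^3 + 20(r+1)) = 8r^3 - 12r^2 + 28r - 24, which is nonnegative for all r ≥ 7.
Combining, 3^(r + 1) ≥ 4(r+1)^3 + 20(r+1).
By induction, the statement is established for all t ≥ 7.
Hence the smallest such N is 7.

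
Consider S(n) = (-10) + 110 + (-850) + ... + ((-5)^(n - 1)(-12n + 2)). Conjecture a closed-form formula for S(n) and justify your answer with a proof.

S(n) = 2(-5)^n·n

We claim S(n) = 2(-5)^n·n for all n ≥ 1.
Base case (n = 1): S(1) = -10, and the closed form gives -10. They agree.
Inductive step: suppose the statement holds for some i ≥ 1, so S(i) = 2(-5)^i·i.
Then S(i+1) = S(i) + ((-5)^i(-12i - 10)) = (2(-5)^i·i) + ((-5)^i(-12i - 10)).
Simplifying, S(i+1) = (-5)^(i + 1)(2i + 2) = 2(-5)^(i+1)·(i+1),
which is the closed form with n = i+1.
By induction, the statement is established for all n ≥ 1.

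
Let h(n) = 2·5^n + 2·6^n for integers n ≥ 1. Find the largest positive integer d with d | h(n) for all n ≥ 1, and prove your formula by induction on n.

Computing the first values: h(1) = 22 and h(2) = 122; gcd(22, 122) = 2, so d ≤ 2.
We prove 2 | 2·5^n + 2·6^n for all n ≥ 1 by induction on n.
When n = 1: h(1) = 22 = 2·(11), so 2 | h(1).
Inductive step: suppose the statement holds for some i ≥ 1, i.e. 2 | h(i). Then
h(i+1) − 6·h(i) = (2·5^(i+1) + 2·6^(i+1)) − 6·(2·5^i + 2·6^i) = (2)·5^i·(5 − 6) = (-2)·5^i. Since 2 | h(i) by the inductive hypothesis, 2 | 6·h(i); and 2 | -2 since -2 = 2·-1. Therefore 2 | h(i+1).
By induction, the statement is established for all n ≥ 1.
Therefore the largest such d is 2.

d = 2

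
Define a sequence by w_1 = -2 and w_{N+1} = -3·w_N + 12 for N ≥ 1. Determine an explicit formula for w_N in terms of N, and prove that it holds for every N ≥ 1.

w_N = -5(-3)^(N - 1) + 3

Computing the first terms: w_1 = -2, w_2 = 18, w_3 = -42. This suggests w_N = -5(-3)^(N - 1) + 3.
Base step (N = 1): the formula gives -2 = -2 = w_1.
For the inductive step, assume it holds for an arbitrary j ≥ 1, so w_j = -5(-3)^(j - 1) + 3.
Then w_{j+1} = -3·w_j + 12 = -3·(-5(-3)^(j - 1) + 3) + 12 = -5(-3)^j + 3 = -5(-3)^((j+1) - 1) + 3,
which is the claimed formula at N = j+1.
By induction, the statement is established for all N ≥ 1.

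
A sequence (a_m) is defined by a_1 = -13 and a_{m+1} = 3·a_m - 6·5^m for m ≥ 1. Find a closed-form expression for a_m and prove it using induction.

a_m = 2·3^(m - 1) - 3·5^m

Computing the first terms: a_1 = -13, a_2 = -69, a_3 = -357. This suggests a_m = 2·3^(m - 1) - 3·5^m.
For the base case m = 1: the formula gives -13 = -13 = a_1.
For the inductive step, assume it holds for an arbitrary k ≥ 1, so a_k = 2·3^(k - 1) - 3·5^k.
Then a_{k+1} = 3·a_k - 6·5^k = 3·(2·3^(k - 1) - 3·5^k) - 6·5^k = 2·3^k - 3·5^(k + 1) = 2·3^((k+1) - 1) - 3·5^(k+1),
which is the claimed formula at m = k+1.
This completes the induction.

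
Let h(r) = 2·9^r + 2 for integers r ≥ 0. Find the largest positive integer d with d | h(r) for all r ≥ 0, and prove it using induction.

d = 4

Computing the first values: h(0) = 4 and h(1) = 20; gcd(4, 20) = 4, so d ≤ 4.
We prove 4 | 2·9^r + 2 for all r ≥ 0 by induction on r.
Base case (r = 0): h(0) = 4 = 4·(1), so 4 | h(0).
For the inductive step, assume it holds for an arbitrary p ≥ 0, i.e. 4 | h(p). Then
h(p+1) = 2·9^(p+1) + 2 = 9·(2·9^p + 2) - 16 = 9·h(p) - 16. The first term is divisible by 4 by the inductive hypothesis, and -16 is divisible by 4. Hence 4 | h(p+1).
This completes the induction.
Therefore the largest such d is 4.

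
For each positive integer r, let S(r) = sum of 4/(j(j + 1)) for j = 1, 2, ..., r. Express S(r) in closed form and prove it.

We claim S(r) = 4r/(r + 1) for all r ≥ 1.
For the base case r = 1: S(1) = 2, and the closed form gives 2. They agree.
Inductive step: suppose the statement holds for some j ≥ 1, so S(j) = 4j/(j + 1).
Then S(j+1) = S(j) + (4/((j + 1)(j + 2))) = (4j/(j + 1)) + (4/((j + 1)(j + 2))).
Simplifying, S(j+1) = 4(j + 1)/(j + 2) = 4(j+1)/((j+1) + 1),
which is the closed form with r = j+1.
Hence, by induction on r, the claim holds for every r ≥ 1.

S(r) = 4r/(r + 1)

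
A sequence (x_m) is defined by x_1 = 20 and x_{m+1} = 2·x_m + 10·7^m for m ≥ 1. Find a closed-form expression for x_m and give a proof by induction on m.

Computing the first terms: x_1 = 20, x_2 = 110, x_3 = 710. This suggests x_m = 3·2^m + 2·7^m.
Base case (m = 1): the formula gives 20 = 20 = x_1.
Inductive step: assume the claim holds for m = k, so x_k = 3·2^k + 2·7^k.
Then x_{k+1} = 2·x_k + 10·7^k = 2·(3·2^k + 2·7^k) + 10·7^k = 3·2^(k + 1) + 2·7^(k + 1),
which is the claimed formula at m = k+1.
By induction, the statement is established for all m ≥ 1.

x_m = 3·2^m + 2·7^m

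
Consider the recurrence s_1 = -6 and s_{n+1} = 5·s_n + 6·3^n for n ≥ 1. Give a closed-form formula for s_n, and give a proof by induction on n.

s_n = -3^(n + 1) + 3·5^(n - 1)

Computing the first terms: s_1 = -6, s_2 = -12, s_3 = -6. This suggests s_n = -3^(n + 1) + 3·5^(n - 1).
Base step (n = 1): the formula gives -6 = -6 = s_1.
For the inductive step, assume it holds for an arbitrary p ≥ 1, so s_p = -3^(p + 1) + 3·5^(p - 1).
Then s_{p+1} = 5·s_p + 6·3^p = 5·(-3^(p + 1) + 3·5^(p - 1)) + 6·3^p = -3^(p + 2) + 3·5^p = -3^((p+1) + 1) + 3·5^((p+1) - 1),
which is the claimed formula at n = p+1.
By the principle of mathematical induction, the result holds for all n ≥ 1.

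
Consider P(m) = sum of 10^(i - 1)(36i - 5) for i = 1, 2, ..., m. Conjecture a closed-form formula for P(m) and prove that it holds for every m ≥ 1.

P(m) = 10^m(4m - 1) + 1

We claim P(m) = 10^m(4m - 1) + 1 for all m ≥ 1.
For the base case m = 1: P(1) = 31, and the closed form gives 31. They agree.
Suppose the result is true for m = i, so P(i) = 10^i(4i - 1) + 1.
Then P(i+1) = P(i) + (10^i(36i + 31)) = (10^i(4i - 1) + 1) + (10^i(36i + 31)).
Simplifying, P(i+1) = 40·10^i·i + 30·10^i + 1 = 10^(i+1)(4(i+1) - 1) + 1,
which is the closed form with m = i+1.
By the principle of mathematical induction, the result holds for all m ≥ 1.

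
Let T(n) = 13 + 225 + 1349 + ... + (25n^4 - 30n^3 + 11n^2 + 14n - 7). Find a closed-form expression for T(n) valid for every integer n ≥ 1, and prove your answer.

We claim T(n) = n(5n^4 + 5n^3 - 3n^2 + 5n + 1) for all n ≥ 1.
Base step (n = 1): T(1) = 13, and the closed form gives 13. They agree.
Suppose the result is true for n = k, so T(k) = k(5k^4 + 5k^3 - 3k^2 + 5k + 1).
Then T(k+1) = T(k) + (25k^4 + 70k^3 + 71k^2 + 46k + 13) = (k(5k^4 + 5k^3 - 3k^2 + 5k + 1)) + (25k^4 + 70k^3 + 71k^2 + 46k + 13).
Simplifying, T(k+1) = (k + 1)(5k^4 + 25k^3 + 42k^2 + 34k + 13) = (k+1)(5(k+1)^4 + 5(k+1)^3 - 3(k+1)^2 + 5(k+1) + 1),
which is the closed form with n = k+1.
This completes the induction.

T(n) = n(5n^4 + 5n^3 - 3n^2 + 5n + 1)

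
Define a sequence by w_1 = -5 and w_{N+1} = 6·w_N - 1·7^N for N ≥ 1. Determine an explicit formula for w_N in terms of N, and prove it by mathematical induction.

Computing the first terms: w_1 = -5, w_2 = -37, w_3 = -271. This suggests w_N = 2·6^(N - 1) - 7^N.
When N = 1: the formula gives -5 = -5 = w_1.
Inductive step: assume the claim holds for N = p, so w_p = 2·6^(p - 1) - 7^p.
Then w_{p+1} = 6·w_p - 1·7^p = 6·(2·6^(p - 1) - 7^p) - 1·7^p = 2·6^p - 7^(p + 1) = 2·6^((p+1) - 1) - 7^(p+1),
which is the claimed formula at N = p+1.
By the principle of mathematical induction, the result holds for all N ≥ 1.

w_N = 2·6^(N - 1) - 7^N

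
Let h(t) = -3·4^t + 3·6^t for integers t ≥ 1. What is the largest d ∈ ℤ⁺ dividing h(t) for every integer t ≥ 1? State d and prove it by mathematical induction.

Computing the first values: h(1) = 6 and h(2) = 60; gcd(6, 60) = 6, so d ≤ 6.
We prove 6 | -3·4^t + 3·6^t for all t ≥ 1 by induction on t.
When t = 1: h(1) = 6 = 6·(1), so 6 | h(1).
Inductive step: assume the claim holds for t = m, i.e. 6 | h(m). Then
h(m+1) − 6·h(m) = (-3·4^(m+1) + 3·6^(m+1)) − 6·(-3·4^m + 3·6^m) = (-3)·4^m·(4 − 6) = (6)·4^m. Since 6 | h(m) by the inductive hypothesis, 6 | 6·h(m); and 6 | 6 since 6 = 6·1. Therefore 6 | h(m+1).
Hence, by induction on t, the claim holds for every t ≥ 1.
Therefore the largest such d is 6.

d = 6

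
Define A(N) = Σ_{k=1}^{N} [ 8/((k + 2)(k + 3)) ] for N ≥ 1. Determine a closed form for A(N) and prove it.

A(N) = 8N/(3(N + 3))

We claim A(N) = 8N/(3(N + 3)) for all N ≥ 1.
Base case (N = 1): A(1) = 2/3, and the closed form gives 2/3. They agree.
Inductive step: suppose the statement holds for some k ≥ 1, so A(k) = 8k/(3(k + 3)).
Then A(k+1) = A(k) + (8/((k + 3)(k + 4))) = (8k/(3(k + 3))) + (8/((k + 3)(k + 4))).
Simplifying, A(k+1) = 8(k + 1)/(3(k + 4)) = 8(k+1)/(3((k+1) + 3)),
which is the closed form with N = k+1.
This completes the induction.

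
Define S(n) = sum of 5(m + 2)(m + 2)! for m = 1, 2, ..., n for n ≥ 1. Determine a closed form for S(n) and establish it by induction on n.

We claim S(n) = 5(n + 3)! - 30 for all n ≥ 1.
Base case (n = 1): S(1) = 90, and the closed form gives 90. They agree.
For the inductive step, assume it holds for an arbitrary m ≥ 1, so S(m) = 5(m + 3)! - 30.
Then S(m+1) = S(m) + (5(m + 3)(m + 3)!) = (5(m + 3)! - 30) + (5(m + 3)(m + 3)!).
Simplifying, S(m+1) = 5((m+1) + 3)! - 30,
which is the closed form with n = m+1.
This completes the induction.

S(n) = 5(n + 3)! - 30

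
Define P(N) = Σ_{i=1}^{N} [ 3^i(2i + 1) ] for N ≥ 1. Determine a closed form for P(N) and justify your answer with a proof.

We claim P(N) = 3^(N + 1)N for all N ≥ 1.
Base case (N = 1): P(1) = 9, and the closed form gives 9. They agree.
Suppose the result is true for N = i, so P(i) = 3^(i + 1)i.
Then P(i+1) = P(i) + (3^(i + 1)(2i + 3)) = (3^(i + 1)i) + (3^(i + 1)(2i + 3)).
Simplifying, P(i+1) = 3^(i + 2)(i + 1) = 3^((i+1) + 1)(i+1),
which is the closed form with N = i+1.
By the principle of mathematical induction, the result holds for all N ≥ 1.

P(N) = 3^(N + 1)N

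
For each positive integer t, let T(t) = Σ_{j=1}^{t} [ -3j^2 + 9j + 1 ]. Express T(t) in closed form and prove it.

T(t) = -t(t^2 - 3t - 5)

We claim T(t) = -t(t^2 - 3t - 5) for all t ≥ 1.
Base step (t = 1): T(1) = 7, and the closed form gives 7. They agree.
Inductive step: assume the claim holds for t = j, so T(j) = j(-j^2 + 3j + 5).
Then T(j+1) = T(j) + (-3j^2 + 3j + 7) = (j(-j^2 + 3j + 5)) + (-3j^2 + 3j + 7).
Simplifying, T(j+1) = -(j + 1)(j^2 - j - 7) = -(j+1)((j+1)^2 - 3(j+1) - 5),
which is the closed form with t = j+1.
This completes the induction.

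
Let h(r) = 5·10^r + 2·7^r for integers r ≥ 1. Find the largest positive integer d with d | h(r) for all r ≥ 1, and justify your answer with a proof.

d = 2

Computing the first values: h(1) = 64 and h(2) = 598; gcd(64, 598) = 2, so d ≤ 2.
We prove 2 | 5·10^r + 2·7^r for all r ≥ 1 by induction on r.
Base step (r = 1): h(1) = 64 = 2·(32), so 2 | h(1).
Suppose the result is true for r = p, i.e. 2 | h(p). Then
h(p+1) − 10·h(p) = (5·10^(p+1) + 2·7^(p+1)) − 10·(5·10^p + 2·7^p) = (2)·7^p·(7 − 10) = (-6)·7^p. Since 2 | h(p) by the inductive hypothesis, 2 | 10·h(p); and 2 | -6 since -6 = 2·-3. Therefore 2 | h(p+1).
Hence, by induction on r, the claim holds for every r ≥ 1.
Therefore the largest such d is 2.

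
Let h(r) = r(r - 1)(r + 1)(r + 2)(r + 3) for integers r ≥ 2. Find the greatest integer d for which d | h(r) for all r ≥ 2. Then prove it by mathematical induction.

Computing the first values: h(2) = 120 and h(3) = 720; gcd(120, 720) = 120, so d ≤ 120.
We prove 120 | r(r - 1)(r + 1)(r + 2)(r + 3) for all r ≥ 2 by induction on r.
Base step (r = 2): h(2) = 120 = 120·(1), so 120 | h(2).
Inductive step: suppose the statement holds for some p ≥ 2, i.e. 120 | h(p). Then
h(p+1) − h(p) = p·(p+1)·(p+2)·(p+3)·(p+4) − (p-1)·p·(p+1)·(p+2)·(p+3) = p·(p+1)·(p+2)·(p+3)·[(p+4) − (p-1)] = 5·p·(p+1)·(p+2)·(p+3). The product of 4 consecutive integers is divisible by (4)! = 24, so h(p+1) − h(p) is divisible by 5·24 = 120. By the inductive hypothesis 120 | h(p), hence 120 | h(p+1).
This completes the induction.
Therefore the largest such d is 120.

d = 120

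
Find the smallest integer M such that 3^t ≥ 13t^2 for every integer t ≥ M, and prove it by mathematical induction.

M = 6

At t = 5: 243 < 325, so the inequality fails and M ≥ 6. We prove 3^t ≥ 13t^2 for all t ≥ 6.
For the base case t = 6: 3^t = 729 and 13t^2 = 468, so 729 ≥ 468.
For the inductive step, assume it holds for an arbitrary i ≥ 6, so 3^i ≥ 13i^2.
Then 3^(i + 1) = 3·(3^i) ≥ 3·(13i^2).
Also, for i ≥ 6 we have 3·(13i^2) ≥ 13(i+1)^2, since 3 ≥ (1 + 1/i)^2 for all i ≥ 6.
Combining, 3^(i + 1) ≥ 13(i+1)^2.
By induction, the statement is established for all t ≥ 6.
Hence the smallest such M is 6.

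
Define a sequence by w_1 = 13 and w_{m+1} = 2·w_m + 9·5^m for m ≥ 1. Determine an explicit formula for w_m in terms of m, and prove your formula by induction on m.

Computing the first terms: w_1 = 13, w_2 = 71, w_3 = 367. This suggests w_m = -2^m + 3·5^m.
When m = 1: the formula gives 13 = 13 = w_1.
Inductive step: suppose the statement holds for some r ≥ 1, so w_r = -2^r + 3·5^r.
Then w_{r+1} = 2·w_r + 9·5^r = 2·(-2^r + 3·5^r) + 9·5^r = -2^(r + 1) + 3·5^(r + 1),
which is the claimed formula at m = r+1.
By the principle of mathematical induction, the result holds for all m ≥ 1.

w_m = -2^m + 3·5^m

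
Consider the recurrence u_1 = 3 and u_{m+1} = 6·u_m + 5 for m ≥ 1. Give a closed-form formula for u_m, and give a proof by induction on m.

u_m = 4·6^(m - 1) - 1

Computing the first terms: u_1 = 3, u_2 = 23, u_3 = 143. This suggests u_m = 4·6^(m - 1) - 1.
Base step (m = 1): the formula gives 3 = 3 = u_1.
For the inductive step, assume it holds for an arbitrary i ≥ 1, so u_i = 4·6^(i - 1) - 1.
Then u_{i+1} = 6·u_i + 5 = 6·(4·6^(i - 1) - 1) + 5 = 4·6^i - 1 = 4·6^((i+1) - 1) - 1,
which is the claimed formula at m = i+1.
By the principle of mathematical induction, the result holds for all m ≥ 1.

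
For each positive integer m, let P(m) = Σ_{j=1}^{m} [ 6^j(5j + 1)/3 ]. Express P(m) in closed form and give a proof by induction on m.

We claim P(m) = 2·6^m·m for all m ≥ 1.
Base case (m = 1): P(1) = 12, and the closed form gives 12. They agree.
Inductive step: assume the claim holds for m = j, so P(j) = 2·6^j·j.
Then P(j+1) = P(j) + (6^j(10j + 12)) = (2·6^j·j) + (6^j(10j + 12)).
Simplifying, P(j+1) = 12·6^j(j + 1) = 2·6^(j+1)·(j+1),
which is the closed form with m = j+1.
By the principle of mathematical induction, the result holds for all m ≥ 1.

P(m) = 2·6^m·m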